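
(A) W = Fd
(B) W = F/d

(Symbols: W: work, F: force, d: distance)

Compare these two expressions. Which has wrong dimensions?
(B)

(A) W = Fd: LHS [L^2 M T^-2], RHS [L^2 M T^-2] ✓
(B) W = F/d: LHS [L^2 M T^-2], RHS [M T^-2] ✗

Expression (B) W = F/d is dimensionally incorrect.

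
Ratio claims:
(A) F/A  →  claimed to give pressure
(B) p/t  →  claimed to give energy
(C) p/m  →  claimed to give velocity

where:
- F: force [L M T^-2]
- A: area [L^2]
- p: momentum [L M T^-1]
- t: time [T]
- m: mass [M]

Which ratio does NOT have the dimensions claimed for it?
(B) p/t does not give energy

(A) F/A: [L^-1 M T^-2] = pressure [L^-1 M T^-2] ✓
(B) p/t: [L M T^-2] ≠ energy [L^2 M T^-2] ✗
(C) p/m: [L T^-1] = velocity [L T^-1] ✓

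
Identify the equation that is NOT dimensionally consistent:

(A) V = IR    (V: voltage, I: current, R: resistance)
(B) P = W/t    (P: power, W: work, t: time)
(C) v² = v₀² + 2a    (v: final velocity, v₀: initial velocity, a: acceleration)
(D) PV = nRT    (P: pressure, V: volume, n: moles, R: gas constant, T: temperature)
(C) v² = v₀² + 2a

The equation (C) v² = v₀² + 2a is dimensionally incorrect.

LHS (v²): [L^2 T^-2]
RHS terms:
  - v₀²: [L^2 T^-2] ✓
  - 2a: [L T^-2] ✗ (does not match LHS)

The dimensions do not match. The other three equations balance.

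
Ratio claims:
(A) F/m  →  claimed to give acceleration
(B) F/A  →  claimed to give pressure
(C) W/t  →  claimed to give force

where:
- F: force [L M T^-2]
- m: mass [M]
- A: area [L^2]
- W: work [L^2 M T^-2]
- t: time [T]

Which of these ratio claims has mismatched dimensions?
(C) W/t does not give force

(A) F/m: [L T^-2] = acceleration [L T^-2] ✓
(B) F/A: [L^-1 M T^-2] = pressure [L^-1 M T^-2] ✓
(C) W/t: [L^2 M T^-3] ≠ force [L M T^-2] ✗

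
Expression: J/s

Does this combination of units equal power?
Yes

The expression J/s has dimensions [L^2 M T^-3], which is exactly power [L^2 M T^-3].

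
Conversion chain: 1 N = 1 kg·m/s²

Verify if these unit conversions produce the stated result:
The chain is correct (no errors).

Correct: Newton is defined as kg·m/s²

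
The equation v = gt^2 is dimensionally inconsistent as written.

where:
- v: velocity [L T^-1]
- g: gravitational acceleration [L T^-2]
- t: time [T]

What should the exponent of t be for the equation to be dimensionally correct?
The exponent of t should be 1: v = gt

The LHS v has dimensions [L T^-1]; t has dimensions [T].
As written, the RHS gt^2 (exponent 2 on t) has dimensions [L], which does not match.
With exponent 1, the RHS gt has dimensions [L T^-1], matching the LHS.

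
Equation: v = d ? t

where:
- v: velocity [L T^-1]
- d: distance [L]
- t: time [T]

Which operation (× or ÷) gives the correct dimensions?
division (÷): v = d ÷ t

v [L T^-1]; d [L]; t [T].
d × t → [L T] ✗
d ÷ t → [L T^-1] ✓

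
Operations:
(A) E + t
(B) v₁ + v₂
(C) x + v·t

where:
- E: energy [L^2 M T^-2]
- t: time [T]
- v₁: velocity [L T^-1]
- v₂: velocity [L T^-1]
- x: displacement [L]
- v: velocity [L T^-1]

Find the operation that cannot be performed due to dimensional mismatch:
(A) E + t

(A) E + t: E [L^2 M T^-2] and t [T] — different dimensions cannot be added/subtracted ✗
(B) v₁ + v₂: v₁ [L T^-1] and v₂ [L T^-1] — same dimensions ✓
(C) x + v·t: x [L] and v·t [L] — same dimensions ✓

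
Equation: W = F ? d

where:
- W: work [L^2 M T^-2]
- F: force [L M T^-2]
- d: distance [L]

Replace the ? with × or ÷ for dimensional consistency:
multiplication (×): W = F × d

W [L^2 M T^-2]; F [L M T^-2]; d [L].
F × d → [L^2 M T^-2] ✓
F ÷ d → [M T^-2] ✗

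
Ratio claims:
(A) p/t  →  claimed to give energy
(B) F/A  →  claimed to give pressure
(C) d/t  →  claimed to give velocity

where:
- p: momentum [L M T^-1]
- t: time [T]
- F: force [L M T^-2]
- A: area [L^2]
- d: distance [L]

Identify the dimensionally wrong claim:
(A) p/t does not give energy

(A) p/t: [L M T^-2] ≠ energy [L^2 M T^-2] ✗
(B) F/A: [L^-1 M T^-2] = pressure [L^-1 M T^-2] ✓
(C) d/t: [L T^-1] = velocity [L T^-1] ✓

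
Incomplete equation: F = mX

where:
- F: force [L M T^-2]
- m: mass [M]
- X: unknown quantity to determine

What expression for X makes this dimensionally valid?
X = a (acceleration), dimensions [L T^-2]

F has dimensions [L M T^-2]; the rest of the RHS (m) has dimensions [M].
So X must have dimensions [L T^-2] — X = a (acceleration).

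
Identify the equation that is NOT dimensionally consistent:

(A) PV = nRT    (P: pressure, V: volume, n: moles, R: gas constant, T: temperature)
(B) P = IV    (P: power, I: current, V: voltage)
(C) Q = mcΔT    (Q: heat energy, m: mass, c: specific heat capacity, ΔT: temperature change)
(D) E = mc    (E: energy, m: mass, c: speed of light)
(D) E = mc

The equation (D) E = mc is dimensionally incorrect.

LHS (E): [L^2 M T^-2]
RHS (mc): [L M T^-1] ✗

The dimensions do not match. The other three equations balance.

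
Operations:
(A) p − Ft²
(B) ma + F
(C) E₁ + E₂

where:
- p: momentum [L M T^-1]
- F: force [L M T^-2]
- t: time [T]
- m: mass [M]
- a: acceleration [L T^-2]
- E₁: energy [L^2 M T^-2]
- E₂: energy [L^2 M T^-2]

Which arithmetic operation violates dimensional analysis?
(A) p − Ft²

(A) p − Ft²: p [L M T^-1] and Ft² [L M] — different dimensions cannot be added/subtracted ✗
(B) ma + F: ma [L M T^-2] and F [L M T^-2] — same dimensions ✓
(C) E₁ + E₂: E₁ [L^2 M T^-2] and E₂ [L^2 M T^-2] — same dimensions ✓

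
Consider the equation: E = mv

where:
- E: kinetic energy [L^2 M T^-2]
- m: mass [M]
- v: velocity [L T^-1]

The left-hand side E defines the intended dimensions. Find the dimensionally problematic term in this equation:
The right-hand side term mv

E has dimensions [L^2 M T^-2], but mv has dimensions [L M T^-1], so the term mv is dimensionally wrong for E.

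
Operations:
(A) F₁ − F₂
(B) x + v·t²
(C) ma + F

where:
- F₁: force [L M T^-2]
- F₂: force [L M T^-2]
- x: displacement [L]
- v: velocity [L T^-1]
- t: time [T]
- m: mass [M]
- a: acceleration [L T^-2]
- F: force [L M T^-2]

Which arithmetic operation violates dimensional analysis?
(B) x + v·t²

(A) F₁ − F₂: F₁ [L M T^-2] and F₂ [L M T^-2] — same dimensions ✓
(B) x + v·t²: x [L] and v·t² [L T] — different dimensions cannot be added/subtracted ✗
(C) ma + F: ma [L M T^-2] and F [L M T^-2] — same dimensions ✓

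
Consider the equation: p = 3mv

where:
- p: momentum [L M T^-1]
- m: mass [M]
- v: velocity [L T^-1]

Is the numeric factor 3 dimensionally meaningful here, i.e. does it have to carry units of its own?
No

p has dimensions [L M T^-1] and mv already has dimensions [L M T^-1], so the equation balances without 3 contributing any dimensions. 3 is a pure (dimensionless) number; changing or removing it would not affect dimensional consistency.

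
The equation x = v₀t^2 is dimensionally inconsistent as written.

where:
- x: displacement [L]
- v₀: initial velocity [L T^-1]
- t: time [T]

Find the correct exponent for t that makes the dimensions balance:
The exponent of t should be 1: x = v₀t

The LHS x has dimensions [L]; t has dimensions [T].
As written, the RHS v₀t^2 (exponent 2 on t) has dimensions [L T], which does not match.
With exponent 1, the RHS v₀t has dimensions [L], matching the LHS.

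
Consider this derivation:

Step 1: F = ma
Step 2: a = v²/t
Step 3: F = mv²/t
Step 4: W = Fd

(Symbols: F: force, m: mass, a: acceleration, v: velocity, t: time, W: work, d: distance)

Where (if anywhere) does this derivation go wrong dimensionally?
Step 2

Step 1: F = ma → LHS [L M T^-2], RHS [L M T^-2] ✓
Step 2: a = v²/t → LHS [L T^-2], RHS [L^2 T^-3] ✗

The first dimensional inconsistency appears in step 2: a = v²/t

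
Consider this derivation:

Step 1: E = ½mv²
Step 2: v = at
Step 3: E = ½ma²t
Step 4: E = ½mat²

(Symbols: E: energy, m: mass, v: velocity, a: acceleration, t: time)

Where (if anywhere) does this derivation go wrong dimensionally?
Step 3

Step 1: E = ½mv² → LHS [L^2 M T^-2], RHS [L^2 M T^-2] ✓
Step 2: v = at → LHS [L T^-1], RHS [L T^-1] ✓
Step 3: E = ½ma²t → LHS [L^2 M T^-2], RHS [L^2 M T^-3] ✗

The first dimensional inconsistency appears in step 3: E = ½ma²t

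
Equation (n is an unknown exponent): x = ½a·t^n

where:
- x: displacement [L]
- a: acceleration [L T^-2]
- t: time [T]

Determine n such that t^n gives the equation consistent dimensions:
n = 2

x has dimensions [L]; t has dimensions [T].
The rest of the RHS has dimensions [L T^-2], so t^n must supply [T^2].
With n = 2: ½a·t^2 has dimensions [L], matching the LHS ✓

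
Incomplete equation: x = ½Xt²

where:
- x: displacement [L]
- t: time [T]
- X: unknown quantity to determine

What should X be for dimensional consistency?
X = a (acceleration), dimensions [L T^-2]

x has dimensions [L]; the rest of the RHS (½ t²) has dimensions [T^2].
So X must have dimensions [L T^-2] — X = a (acceleration).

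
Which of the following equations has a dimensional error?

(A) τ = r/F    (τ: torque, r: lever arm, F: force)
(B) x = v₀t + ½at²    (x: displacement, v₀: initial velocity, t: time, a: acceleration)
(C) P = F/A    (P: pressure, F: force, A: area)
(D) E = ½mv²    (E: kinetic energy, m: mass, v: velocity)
(A) τ = r/F

The equation (A) τ = r/F is dimensionally incorrect.

LHS (τ): [L^2 M T^-2]
RHS (r/F): [M^-1 T^2] ✗

The dimensions do not match. The other three equations balance.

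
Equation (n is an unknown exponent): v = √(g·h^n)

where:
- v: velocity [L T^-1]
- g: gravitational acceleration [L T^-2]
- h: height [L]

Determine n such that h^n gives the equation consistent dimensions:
n = 1

v has dimensions [L T^-1]; h has dimensions [L].
With n = 1: √(g·h^1) has dimensions [L T^-1], matching the LHS ✓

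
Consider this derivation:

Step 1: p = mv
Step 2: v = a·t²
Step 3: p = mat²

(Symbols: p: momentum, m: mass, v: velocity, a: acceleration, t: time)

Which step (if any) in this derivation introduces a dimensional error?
Step 2

Step 1: p = mv → LHS [L M T^-1], RHS [L M T^-1] ✓
Step 2: v = a·t² → LHS [L T^-1], RHS [L] ✗

The first dimensional inconsistency appears in step 2: v = a·t²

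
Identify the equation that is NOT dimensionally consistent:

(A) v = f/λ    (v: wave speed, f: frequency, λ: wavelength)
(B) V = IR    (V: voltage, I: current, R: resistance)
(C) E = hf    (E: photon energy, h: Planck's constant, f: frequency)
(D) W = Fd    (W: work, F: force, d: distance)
(A) v = f/λ

The equation (A) v = f/λ is dimensionally incorrect.

LHS (v): [L T^-1]
RHS (f/λ): [L^-1 T^-1] ✗

The dimensions do not match. The other three equations balance.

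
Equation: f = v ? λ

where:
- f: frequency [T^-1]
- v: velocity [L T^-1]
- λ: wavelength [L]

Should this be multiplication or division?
division (÷): f = v ÷ λ

f [T^-1]; v [L T^-1]; λ [L].
v × λ → [L^2 T^-1] ✗
v ÷ λ → [T^-1] ✓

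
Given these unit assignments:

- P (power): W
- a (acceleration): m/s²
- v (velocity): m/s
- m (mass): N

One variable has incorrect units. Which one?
m

The variable m (mass) should have units kg, not N.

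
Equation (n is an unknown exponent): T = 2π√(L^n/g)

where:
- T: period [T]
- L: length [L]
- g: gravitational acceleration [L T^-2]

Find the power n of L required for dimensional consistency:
n = 1

T has dimensions [T]; L has dimensions [L].
With n = 1: 2π√(L^1/g) has dimensions [T], matching the LHS ✓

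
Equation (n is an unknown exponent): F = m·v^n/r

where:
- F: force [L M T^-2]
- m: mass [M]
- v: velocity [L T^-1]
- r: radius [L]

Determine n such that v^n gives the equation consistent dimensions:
n = 2

F has dimensions [L M T^-2]; v has dimensions [L T^-1].
The rest of the RHS has dimensions [L^-1 M], so v^n must supply [L^2 T^-2].
With n = 2: m·v^2/r has dimensions [L M T^-2], matching the LHS ✓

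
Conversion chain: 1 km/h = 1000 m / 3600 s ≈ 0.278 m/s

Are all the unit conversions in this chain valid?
The chain is correct (no errors).

Correct: 1 km = 1000 m, 1 h = 3600 s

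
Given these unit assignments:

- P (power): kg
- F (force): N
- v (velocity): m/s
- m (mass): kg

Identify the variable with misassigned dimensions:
P

The variable P (power) should have units W, not kg.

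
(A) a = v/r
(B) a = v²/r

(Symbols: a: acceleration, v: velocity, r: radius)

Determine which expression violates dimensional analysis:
(A)

(A) a = v/r: LHS [L T^-2], RHS [T^-1] ✗
(B) a = v²/r: LHS [L T^-2], RHS [L T^-2] ✓

Expression (A) a = v/r is dimensionally incorrect.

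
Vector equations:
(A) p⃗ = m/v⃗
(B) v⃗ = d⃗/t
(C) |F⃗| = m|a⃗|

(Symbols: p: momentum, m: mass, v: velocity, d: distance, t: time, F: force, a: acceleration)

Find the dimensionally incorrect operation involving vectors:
(A) p⃗ = m/v⃗

(A) p⃗ = m/v⃗: LHS [L M T^-1], RHS [L^-1 M T] ✗ — momentum is mass times velocity; should be mv⃗ (and division by a vector is undefined)
(B) v⃗ = d⃗/t: LHS [L T^-1], RHS [L T^-1] ✓ — displacement (vector) divided by time (scalar)
(C) |F⃗| = m|a⃗|: LHS [L M T^-2], RHS [L M T^-2] ✓ — magnitudes of vectors are scalars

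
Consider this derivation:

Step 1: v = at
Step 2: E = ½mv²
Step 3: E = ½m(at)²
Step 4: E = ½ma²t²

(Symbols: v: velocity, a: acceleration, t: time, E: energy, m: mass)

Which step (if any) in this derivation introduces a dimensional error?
No step introduces an error — all steps are dimensionally consistent.

Step 1: v = at → LHS [L T^-1], RHS [L T^-1] ✓
Step 2: E = ½mv² → LHS [L^2 M T^-2], RHS [L^2 M T^-2] ✓
Step 3: E = ½m(at)² → LHS [L^2 M T^-2], RHS [L^2 M T^-2] ✓
Step 4: E = ½ma²t² → LHS [L^2 M T^-2], RHS [L^2 M T^-2] ✓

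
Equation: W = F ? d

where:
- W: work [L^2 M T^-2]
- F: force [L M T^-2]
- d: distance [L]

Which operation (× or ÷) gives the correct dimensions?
multiplication (×): W = F × d

W [L^2 M T^-2]; F [L M T^-2]; d [L].
F × d → [L^2 M T^-2] ✓
F ÷ d → [M T^-2] ✗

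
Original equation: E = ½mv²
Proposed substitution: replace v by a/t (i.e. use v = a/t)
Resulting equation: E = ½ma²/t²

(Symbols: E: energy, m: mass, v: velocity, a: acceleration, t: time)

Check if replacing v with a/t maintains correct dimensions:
No

[v] = [L T^-1] and [a/t] = [L T^-3]. These differ, so the substitution replaces a quantity by one of different dimensions and the result E = ½ma²/t² has LHS [L^2 M T^-2] vs RHS [L^2 M T^-6] — inconsistent.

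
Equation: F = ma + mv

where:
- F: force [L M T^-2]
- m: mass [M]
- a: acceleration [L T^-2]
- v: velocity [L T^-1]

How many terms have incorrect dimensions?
1

LHS F: [L M T^-2]
- ma: [L M T^-2] ✓
- mv: [L M T^-1] ✗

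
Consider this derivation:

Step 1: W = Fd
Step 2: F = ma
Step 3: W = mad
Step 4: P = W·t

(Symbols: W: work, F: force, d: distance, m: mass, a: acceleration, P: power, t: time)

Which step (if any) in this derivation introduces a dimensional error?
Step 4

Step 1: W = Fd → LHS [L^2 M T^-2], RHS [L^2 M T^-2] ✓
Step 2: F = ma → LHS [L M T^-2], RHS [L M T^-2] ✓
Step 3: W = mad → LHS [L^2 M T^-2], RHS [L^2 M T^-2] ✓
Step 4: P = W·t → LHS [L^2 M T^-3], RHS [L^2 M T^-1] ✗

The first dimensional inconsistency appears in step 4: P = W·t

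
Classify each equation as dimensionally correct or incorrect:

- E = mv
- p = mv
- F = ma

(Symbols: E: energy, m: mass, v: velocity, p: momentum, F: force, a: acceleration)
Dimensionally correct: p = mv, F = ma
Dimensionally incorrect: E = mv
Ordered (correct first, then incorrect): p = mv, F = ma, E = mv

- E = mv: LHS [L^2 M T^-2], RHS [L M T^-1] → incorrect ✗
- p = mv: LHS [L M T^-1], RHS [L M T^-1] → correct ✓
- F = ma: LHS [L M T^-2], RHS [L M T^-2] → correct ✓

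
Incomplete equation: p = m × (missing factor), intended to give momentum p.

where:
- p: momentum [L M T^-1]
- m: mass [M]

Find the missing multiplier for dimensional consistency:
v (velocity), dimensions [L T^-1]

p has dimensions [L M T^-1] and m has dimensions [M].
The missing factor must have dimensions [L M T^-1] / [M] = [L T^-1], i.e. velocity (v).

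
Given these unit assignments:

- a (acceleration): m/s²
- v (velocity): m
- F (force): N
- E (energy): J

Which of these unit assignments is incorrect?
v

The variable v (velocity) should have units m/s, not m.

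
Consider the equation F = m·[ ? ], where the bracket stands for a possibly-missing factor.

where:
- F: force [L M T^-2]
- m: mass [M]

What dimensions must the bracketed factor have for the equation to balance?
[L T^-2] — acceleration (e.g. a)

F has dimensions [L M T^-2]; m has dimensions [M].
The bracketed factor must supply [L M T^-2] / [M] = [L T^-2].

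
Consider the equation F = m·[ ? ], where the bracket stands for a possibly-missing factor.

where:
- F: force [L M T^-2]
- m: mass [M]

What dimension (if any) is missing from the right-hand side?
[L T^-2] — acceleration (e.g. a)

F has dimensions [L M T^-2]; m has dimensions [M].
The bracketed factor must supply [L M T^-2] / [M] = [L T^-2].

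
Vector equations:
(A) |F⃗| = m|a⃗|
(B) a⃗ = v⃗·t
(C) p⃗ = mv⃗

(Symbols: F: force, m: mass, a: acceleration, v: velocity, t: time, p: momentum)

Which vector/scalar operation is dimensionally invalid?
(B) a⃗ = v⃗·t

(A) |F⃗| = m|a⃗|: LHS [L M T^-2], RHS [L M T^-2] ✓ — magnitudes of vectors are scalars
(B) a⃗ = v⃗·t: LHS [L T^-2], RHS [L] ✗ — acceleration is velocity per time; should be v⃗/t
(C) p⃗ = mv⃗: LHS [L M T^-1], RHS [L M T^-1] ✓ — mass (scalar) times velocity (vector)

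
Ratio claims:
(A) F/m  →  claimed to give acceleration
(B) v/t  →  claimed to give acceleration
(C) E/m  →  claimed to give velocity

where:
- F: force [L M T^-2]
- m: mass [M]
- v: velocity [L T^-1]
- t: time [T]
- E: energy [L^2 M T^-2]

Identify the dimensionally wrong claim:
(C) E/m does not give velocity

(A) F/m: [L T^-2] = acceleration [L T^-2] ✓
(B) v/t: [L T^-2] = acceleration [L T^-2] ✓
(C) E/m: [L^2 T^-2] ≠ velocity [L T^-1] ✗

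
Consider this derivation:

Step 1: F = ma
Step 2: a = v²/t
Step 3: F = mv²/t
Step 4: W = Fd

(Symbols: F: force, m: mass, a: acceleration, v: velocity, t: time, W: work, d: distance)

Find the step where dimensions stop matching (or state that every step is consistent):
Step 2

Step 1: F = ma → LHS [L M T^-2], RHS [L M T^-2] ✓
Step 2: a = v²/t → LHS [L T^-2], RHS [L^2 T^-3] ✗

The first dimensional inconsistency appears in step 2: a = v²/t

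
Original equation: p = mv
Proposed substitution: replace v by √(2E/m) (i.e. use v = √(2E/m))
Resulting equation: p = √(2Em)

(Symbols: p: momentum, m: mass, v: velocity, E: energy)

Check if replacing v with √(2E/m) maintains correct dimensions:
Yes

[v] = [L T^-1] and [√(2E/m)] = [L T^-1]. These match, so the substitution replaces a quantity by one of the same dimensions and the result p = √(2Em) has LHS [L M T^-1] vs RHS [L M T^-1] — still consistent.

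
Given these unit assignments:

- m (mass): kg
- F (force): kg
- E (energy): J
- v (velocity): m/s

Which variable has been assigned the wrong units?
F

The variable F (force) should have units N, not kg.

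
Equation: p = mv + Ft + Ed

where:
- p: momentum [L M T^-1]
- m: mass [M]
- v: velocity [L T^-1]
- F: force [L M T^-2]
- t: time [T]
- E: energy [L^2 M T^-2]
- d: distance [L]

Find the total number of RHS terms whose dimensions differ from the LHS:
1

LHS p: [L M T^-1]
- mv: [L M T^-1] ✓
- Ft: [L M T^-1] ✓
- Ed: [L^3 M T^-2] ✗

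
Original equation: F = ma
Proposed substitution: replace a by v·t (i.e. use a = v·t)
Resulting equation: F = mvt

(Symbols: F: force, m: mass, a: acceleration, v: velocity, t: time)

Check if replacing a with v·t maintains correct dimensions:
No

[a] = [L T^-2] and [v·t] = [L]. These differ, so the substitution replaces a quantity by one of different dimensions and the result F = mvt has LHS [L M T^-2] vs RHS [L M] — inconsistent.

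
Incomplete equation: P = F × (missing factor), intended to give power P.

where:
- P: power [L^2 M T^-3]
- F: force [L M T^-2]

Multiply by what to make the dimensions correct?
v (velocity), dimensions [L T^-1]

P has dimensions [L^2 M T^-3] and F has dimensions [L M T^-2].
The missing factor must have dimensions [L^2 M T^-3] / [L M T^-2] = [L T^-1], i.e. velocity (v).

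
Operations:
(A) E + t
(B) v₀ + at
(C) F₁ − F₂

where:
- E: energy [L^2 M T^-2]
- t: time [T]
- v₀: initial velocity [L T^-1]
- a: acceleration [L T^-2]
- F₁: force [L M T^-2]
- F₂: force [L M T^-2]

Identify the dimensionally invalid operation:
(A) E + t

(A) E + t: E [L^2 M T^-2] and t [T] — different dimensions cannot be added/subtracted ✗
(B) v₀ + at: v₀ [L T^-1] and at [L T^-1] — same dimensions ✓
(C) F₁ − F₂: F₁ [L M T^-2] and F₂ [L M T^-2] — same dimensions ✓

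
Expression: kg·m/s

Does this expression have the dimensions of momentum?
Yes

The expression kg·m/s has dimensions [L M T^-1], which is exactly momentum [L M T^-1].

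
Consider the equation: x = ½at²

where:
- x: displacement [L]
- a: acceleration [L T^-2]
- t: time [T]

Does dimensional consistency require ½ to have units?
No

x has dimensions [L] and at² already has dimensions [L], so the equation balances without ½ contributing any dimensions. ½ is a pure (dimensionless) number; changing or removing it would not affect dimensional consistency.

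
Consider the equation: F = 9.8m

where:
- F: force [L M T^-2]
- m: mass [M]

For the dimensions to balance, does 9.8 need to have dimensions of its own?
Yes

F has dimensions [L M T^-2], while m alone has dimensions [M]. For the equation to balance, the factor 9.8 must carry dimensions [L T^-2] — it is a dimensional constant (a numerical value of a physical quantity with its units suppressed), not a pure number.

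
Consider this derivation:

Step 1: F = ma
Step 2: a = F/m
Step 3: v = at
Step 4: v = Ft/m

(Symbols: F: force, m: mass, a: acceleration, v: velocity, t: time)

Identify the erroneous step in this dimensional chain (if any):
No step introduces an error — all steps are dimensionally consistent.

Step 1: F = ma → LHS [L M T^-2], RHS [L M T^-2] ✓
Step 2: a = F/m → LHS [L T^-2], RHS [L T^-2] ✓
Step 3: v = at → LHS [L T^-1], RHS [L T^-1] ✓
Step 4: v = Ft/m → LHS [L T^-1], RHS [L T^-1] ✓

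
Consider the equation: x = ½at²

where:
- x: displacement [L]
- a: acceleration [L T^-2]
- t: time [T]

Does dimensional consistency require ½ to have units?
No

x has dimensions [L] and at² already has dimensions [L], so the equation balances without ½ contributing any dimensions. ½ is a pure (dimensionless) number; changing or removing it would not affect dimensional consistency.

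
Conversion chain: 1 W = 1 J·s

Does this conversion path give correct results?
The chain is incorrect (it contains an error).

Incorrect: Watt is J/s, not J·s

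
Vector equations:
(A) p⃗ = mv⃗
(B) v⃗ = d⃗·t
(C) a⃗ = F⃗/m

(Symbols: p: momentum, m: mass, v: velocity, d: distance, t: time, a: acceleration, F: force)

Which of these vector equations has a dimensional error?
(B) v⃗ = d⃗·t

(A) p⃗ = mv⃗: LHS [L M T^-1], RHS [L M T^-1] ✓ — mass (scalar) times velocity (vector)
(B) v⃗ = d⃗·t: LHS [L T^-1], RHS [L T] ✗ — velocity is displacement per time; should be d⃗/t
(C) a⃗ = F⃗/m: LHS [L T^-2], RHS [L T^-2] ✓ — force (vector) divided by mass (scalar)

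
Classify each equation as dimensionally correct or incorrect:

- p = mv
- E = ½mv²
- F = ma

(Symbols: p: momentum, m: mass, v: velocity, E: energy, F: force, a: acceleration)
Dimensionally correct: p = mv, E = ½mv², F = ma
Dimensionally incorrect: none
Ordered (correct first, then incorrect): p = mv, E = ½mv², F = ma

- p = mv: LHS [L M T^-1], RHS [L M T^-1] → correct ✓
- E = ½mv²: LHS [L^2 M T^-2], RHS [L^2 M T^-2] → correct ✓
- F = ma: LHS [L M T^-2], RHS [L M T^-2] → correct ✓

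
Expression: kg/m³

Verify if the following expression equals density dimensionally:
Yes

The expression kg/m³ has dimensions [L^-3 M], which is exactly density [L^-3 M].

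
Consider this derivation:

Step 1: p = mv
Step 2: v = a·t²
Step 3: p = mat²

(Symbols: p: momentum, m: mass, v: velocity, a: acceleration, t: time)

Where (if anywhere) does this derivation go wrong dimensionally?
Step 2

Step 1: p = mv → LHS [L M T^-1], RHS [L M T^-1] ✓
Step 2: v = a·t² → LHS [L T^-1], RHS [L] ✗

The first dimensional inconsistency appears in step 2: v = a·t²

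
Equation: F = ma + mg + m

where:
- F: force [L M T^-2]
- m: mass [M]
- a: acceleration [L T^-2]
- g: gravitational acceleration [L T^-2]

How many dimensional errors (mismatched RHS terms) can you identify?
1

LHS F: [L M T^-2]
- ma: [L M T^-2] ✓
- mg: [L M T^-2] ✓
- m: [M] ✗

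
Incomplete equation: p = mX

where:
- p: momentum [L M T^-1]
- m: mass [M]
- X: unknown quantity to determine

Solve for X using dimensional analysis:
X = v (velocity), dimensions [L T^-1]

p has dimensions [L M T^-1]; the rest of the RHS (m) has dimensions [M].
So X must have dimensions [L T^-1] — X = v (velocity).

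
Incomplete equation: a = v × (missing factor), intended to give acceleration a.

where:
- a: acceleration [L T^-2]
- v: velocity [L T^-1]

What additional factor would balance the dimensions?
1/t (inverse time), dimensions [T^-1]

a has dimensions [L T^-2] and v has dimensions [L T^-1].
The missing factor must have dimensions [L T^-2] / [L T^-1] = [T^-1], i.e. inverse time (1/t).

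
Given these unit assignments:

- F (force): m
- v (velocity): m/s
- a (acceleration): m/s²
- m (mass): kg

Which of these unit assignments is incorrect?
F

The variable F (force) should have units N, not m.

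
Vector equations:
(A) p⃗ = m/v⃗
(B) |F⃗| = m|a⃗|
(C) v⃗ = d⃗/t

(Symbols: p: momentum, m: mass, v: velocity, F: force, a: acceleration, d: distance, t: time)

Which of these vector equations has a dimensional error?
(A) p⃗ = m/v⃗

(A) p⃗ = m/v⃗: LHS [L M T^-1], RHS [L^-1 M T] ✗ — momentum is mass times velocity; should be mv⃗ (and division by a vector is undefined)
(B) |F⃗| = m|a⃗|: LHS [L M T^-2], RHS [L M T^-2] ✓ — magnitudes of vectors are scalars
(C) v⃗ = d⃗/t: LHS [L T^-1], RHS [L T^-1] ✓ — displacement (vector) divided by time (scalar)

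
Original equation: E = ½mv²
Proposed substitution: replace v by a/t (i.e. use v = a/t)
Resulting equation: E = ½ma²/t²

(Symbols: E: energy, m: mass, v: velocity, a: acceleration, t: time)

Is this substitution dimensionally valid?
No

[v] = [L T^-1] and [a/t] = [L T^-3]. These differ, so the substitution replaces a quantity by one of different dimensions and the result E = ½ma²/t² has LHS [L^2 M T^-2] vs RHS [L^2 M T^-6] — inconsistent.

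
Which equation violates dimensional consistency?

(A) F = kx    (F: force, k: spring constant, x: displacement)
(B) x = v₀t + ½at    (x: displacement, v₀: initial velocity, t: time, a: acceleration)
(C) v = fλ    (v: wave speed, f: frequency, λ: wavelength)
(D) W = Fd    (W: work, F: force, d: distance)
(B) x = v₀t + ½at

The equation (B) x = v₀t + ½at is dimensionally incorrect.

LHS (x): [L]
RHS terms:
  - v₀t: [L] ✓
  - ½at: [L T^-1] ✗ (does not match LHS)

The dimensions do not match. The other three equations balance.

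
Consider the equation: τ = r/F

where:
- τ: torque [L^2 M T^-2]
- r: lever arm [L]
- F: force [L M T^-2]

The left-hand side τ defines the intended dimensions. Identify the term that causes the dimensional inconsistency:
The right-hand side term r/F

τ has dimensions [L^2 M T^-2], but r/F has dimensions [M^-1 T^2], so the term r/F is dimensionally wrong for τ.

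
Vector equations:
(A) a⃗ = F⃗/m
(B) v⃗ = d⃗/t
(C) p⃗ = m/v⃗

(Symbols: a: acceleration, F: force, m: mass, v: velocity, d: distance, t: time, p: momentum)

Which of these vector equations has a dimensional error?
(C) p⃗ = m/v⃗

(A) a⃗ = F⃗/m: LHS [L T^-2], RHS [L T^-2] ✓ — force (vector) divided by mass (scalar)
(B) v⃗ = d⃗/t: LHS [L T^-1], RHS [L T^-1] ✓ — displacement (vector) divided by time (scalar)
(C) p⃗ = m/v⃗: LHS [L M T^-1], RHS [L^-1 M T] ✗ — momentum is mass times velocity; should be mv⃗ (and division by a vector is undefined)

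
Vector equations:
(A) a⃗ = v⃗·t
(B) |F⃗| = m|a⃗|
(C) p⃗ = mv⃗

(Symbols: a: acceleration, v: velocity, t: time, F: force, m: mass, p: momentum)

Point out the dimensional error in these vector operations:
(A) a⃗ = v⃗·t

(A) a⃗ = v⃗·t: LHS [L T^-2], RHS [L] ✗ — acceleration is velocity per time; should be v⃗/t
(B) |F⃗| = m|a⃗|: LHS [L M T^-2], RHS [L M T^-2] ✓ — magnitudes of vectors are scalars
(C) p⃗ = mv⃗: LHS [L M T^-1], RHS [L M T^-1] ✓ — mass (scalar) times velocity (vector)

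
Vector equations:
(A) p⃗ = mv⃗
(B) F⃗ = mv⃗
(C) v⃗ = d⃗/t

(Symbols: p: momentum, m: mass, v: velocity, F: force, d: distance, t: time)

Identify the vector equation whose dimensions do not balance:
(B) F⃗ = mv⃗

(A) p⃗ = mv⃗: LHS [L M T^-1], RHS [L M T^-1] ✓ — mass (scalar) times velocity (vector)
(B) F⃗ = mv⃗: LHS [L M T^-2], RHS [L M T^-1] ✗ — mass times velocity is momentum, not force; should be ma⃗
(C) v⃗ = d⃗/t: LHS [L T^-1], RHS [L T^-1] ✓ — displacement (vector) divided by time (scalar)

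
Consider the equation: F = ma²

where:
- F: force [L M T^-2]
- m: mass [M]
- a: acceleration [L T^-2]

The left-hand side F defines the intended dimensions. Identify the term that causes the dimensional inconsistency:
The right-hand side term ma²

F has dimensions [L M T^-2], but ma² has dimensions [L^2 M T^-4], so the term ma² is dimensionally wrong for F.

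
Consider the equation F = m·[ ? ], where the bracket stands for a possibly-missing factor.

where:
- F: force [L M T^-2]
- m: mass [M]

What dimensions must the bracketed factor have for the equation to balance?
[L T^-2] — acceleration (e.g. a)

F has dimensions [L M T^-2]; m has dimensions [M].
The bracketed factor must supply [L M T^-2] / [M] = [L T^-2].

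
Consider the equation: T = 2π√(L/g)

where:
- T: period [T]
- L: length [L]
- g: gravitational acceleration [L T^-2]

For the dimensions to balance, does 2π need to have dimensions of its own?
No

T has dimensions [T] and √(L/g) already has dimensions [T], so the equation balances without 2π contributing any dimensions. 2π is a pure (dimensionless) number; changing or removing it would not affect dimensional consistency.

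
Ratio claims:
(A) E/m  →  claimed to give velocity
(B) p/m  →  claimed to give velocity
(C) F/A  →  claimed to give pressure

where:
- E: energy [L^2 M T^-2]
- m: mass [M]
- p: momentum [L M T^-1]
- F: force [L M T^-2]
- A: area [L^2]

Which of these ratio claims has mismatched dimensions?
(A) E/m does not give velocity

(A) E/m: [L^2 T^-2] ≠ velocity [L T^-1] ✗
(B) p/m: [L T^-1] = velocity [L T^-1] ✓
(C) F/A: [L^-1 M T^-2] = pressure [L^-1 M T^-2] ✓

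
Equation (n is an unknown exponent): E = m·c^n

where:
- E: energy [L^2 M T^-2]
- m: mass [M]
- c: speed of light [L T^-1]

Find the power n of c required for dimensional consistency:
n = 2

E has dimensions [L^2 M T^-2]; c has dimensions [L T^-1].
The rest of the RHS has dimensions [M], so c^n must supply [L^2 T^-2].
With n = 2: m·c^2 has dimensions [L^2 M T^-2], matching the LHS ✓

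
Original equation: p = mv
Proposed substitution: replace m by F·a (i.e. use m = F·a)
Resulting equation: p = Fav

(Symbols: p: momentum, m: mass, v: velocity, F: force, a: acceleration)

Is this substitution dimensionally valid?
No

[m] = [M] and [F·a] = [L^2 M T^-4]. These differ, so the substitution replaces a quantity by one of different dimensions and the result p = Fav has LHS [L M T^-1] vs RHS [L^3 M T^-5] — inconsistent.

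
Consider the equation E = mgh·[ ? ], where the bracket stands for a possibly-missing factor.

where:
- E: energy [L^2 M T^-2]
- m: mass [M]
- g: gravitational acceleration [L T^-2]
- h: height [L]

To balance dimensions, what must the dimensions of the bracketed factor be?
Nothing is missing — the bracketed factor must be dimensionless.

E has dimensions [L^2 M T^-2] and mgh already has dimensions [L^2 M T^-2], so E = mgh is dimensionally complete.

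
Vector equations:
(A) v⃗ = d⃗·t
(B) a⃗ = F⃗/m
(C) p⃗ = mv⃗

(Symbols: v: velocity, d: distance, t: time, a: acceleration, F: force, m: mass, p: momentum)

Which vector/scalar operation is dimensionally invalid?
(A) v⃗ = d⃗·t

(A) v⃗ = d⃗·t: LHS [L T^-1], RHS [L T] ✗ — velocity is displacement per time; should be d⃗/t
(B) a⃗ = F⃗/m: LHS [L T^-2], RHS [L T^-2] ✓ — force (vector) divided by mass (scalar)
(C) p⃗ = mv⃗: LHS [L M T^-1], RHS [L M T^-1] ✓ — mass (scalar) times velocity (vector)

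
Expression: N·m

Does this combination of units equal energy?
Yes

The expression N·m has dimensions [L^2 M T^-2], which is exactly energy [L^2 M T^-2].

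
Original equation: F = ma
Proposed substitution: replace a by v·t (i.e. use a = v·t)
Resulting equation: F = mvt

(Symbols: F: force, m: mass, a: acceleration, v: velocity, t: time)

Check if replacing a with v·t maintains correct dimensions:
No

[a] = [L T^-2] and [v·t] = [L]. These differ, so the substitution replaces a quantity by one of different dimensions and the result F = mvt has LHS [L M T^-2] vs RHS [L M] — inconsistent.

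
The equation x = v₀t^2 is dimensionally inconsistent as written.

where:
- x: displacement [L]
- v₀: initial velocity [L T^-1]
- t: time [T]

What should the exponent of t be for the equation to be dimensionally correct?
The exponent of t should be 1: x = v₀t

The LHS x has dimensions [L]; t has dimensions [T].
As written, the RHS v₀t^2 (exponent 2 on t) has dimensions [L T], which does not match.
With exponent 1, the RHS v₀t has dimensions [L], matching the LHS.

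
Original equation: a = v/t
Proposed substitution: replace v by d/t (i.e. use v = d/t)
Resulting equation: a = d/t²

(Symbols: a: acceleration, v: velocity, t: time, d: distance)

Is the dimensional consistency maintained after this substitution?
Yes

[v] = [L T^-1] and [d/t] = [L T^-1]. These match, so the substitution replaces a quantity by one of the same dimensions and the result a = d/t² has LHS [L T^-2] vs RHS [L T^-2] — still consistent.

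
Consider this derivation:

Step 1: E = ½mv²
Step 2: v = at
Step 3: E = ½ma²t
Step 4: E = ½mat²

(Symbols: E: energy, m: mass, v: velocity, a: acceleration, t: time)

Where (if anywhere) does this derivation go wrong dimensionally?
Step 3

Step 1: E = ½mv² → LHS [L^2 M T^-2], RHS [L^2 M T^-2] ✓
Step 2: v = at → LHS [L T^-1], RHS [L T^-1] ✓
Step 3: E = ½ma²t → LHS [L^2 M T^-2], RHS [L^2 M T^-3] ✗

The first dimensional inconsistency appears in step 3: E = ½ma²t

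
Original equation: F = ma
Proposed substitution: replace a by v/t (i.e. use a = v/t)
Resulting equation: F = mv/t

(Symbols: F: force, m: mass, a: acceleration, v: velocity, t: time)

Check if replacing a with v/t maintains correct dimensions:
Yes

[a] = [L T^-2] and [v/t] = [L T^-2]. These match, so the substitution replaces a quantity by one of the same dimensions and the result F = mv/t has LHS [L M T^-2] vs RHS [L M T^-2] — still consistent.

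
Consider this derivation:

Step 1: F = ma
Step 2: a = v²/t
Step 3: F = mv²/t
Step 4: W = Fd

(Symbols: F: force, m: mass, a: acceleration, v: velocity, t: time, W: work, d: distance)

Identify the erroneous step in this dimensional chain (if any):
Step 2

Step 1: F = ma → LHS [L M T^-2], RHS [L M T^-2] ✓
Step 2: a = v²/t → LHS [L T^-2], RHS [L^2 T^-3] ✗

The first dimensional inconsistency appears in step 2: a = v²/t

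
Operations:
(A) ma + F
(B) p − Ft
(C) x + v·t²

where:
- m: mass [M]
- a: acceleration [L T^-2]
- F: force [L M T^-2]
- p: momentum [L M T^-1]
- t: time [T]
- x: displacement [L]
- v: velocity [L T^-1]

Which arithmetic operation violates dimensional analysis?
(C) x + v·t²

(A) ma + F: ma [L M T^-2] and F [L M T^-2] — same dimensions ✓
(B) p − Ft: p [L M T^-1] and Ft [L M T^-1] — same dimensions ✓
(C) x + v·t²: x [L] and v·t² [L T] — different dimensions cannot be added/subtracted ✗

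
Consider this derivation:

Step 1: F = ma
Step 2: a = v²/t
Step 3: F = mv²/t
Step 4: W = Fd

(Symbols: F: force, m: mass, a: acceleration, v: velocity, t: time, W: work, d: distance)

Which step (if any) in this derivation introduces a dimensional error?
Step 2

Step 1: F = ma → LHS [L M T^-2], RHS [L M T^-2] ✓
Step 2: a = v²/t → LHS [L T^-2], RHS [L^2 T^-3] ✗

The first dimensional inconsistency appears in step 2: a = v²/t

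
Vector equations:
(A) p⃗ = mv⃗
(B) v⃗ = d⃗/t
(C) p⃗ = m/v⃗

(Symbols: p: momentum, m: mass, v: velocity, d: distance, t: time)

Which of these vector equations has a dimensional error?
(C) p⃗ = m/v⃗

(A) p⃗ = mv⃗: LHS [L M T^-1], RHS [L M T^-1] ✓ — mass (scalar) times velocity (vector)
(B) v⃗ = d⃗/t: LHS [L T^-1], RHS [L T^-1] ✓ — displacement (vector) divided by time (scalar)
(C) p⃗ = m/v⃗: LHS [L M T^-1], RHS [L^-1 M T] ✗ — momentum is mass times velocity; should be mv⃗ (and division by a vector is undefined)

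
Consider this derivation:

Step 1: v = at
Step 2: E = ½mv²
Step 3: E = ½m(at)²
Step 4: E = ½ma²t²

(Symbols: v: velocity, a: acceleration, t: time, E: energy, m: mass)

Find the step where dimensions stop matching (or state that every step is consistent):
No step introduces an error — all steps are dimensionally consistent.

Step 1: v = at → LHS [L T^-1], RHS [L T^-1] ✓
Step 2: E = ½mv² → LHS [L^2 M T^-2], RHS [L^2 M T^-2] ✓
Step 3: E = ½m(at)² → LHS [L^2 M T^-2], RHS [L^2 M T^-2] ✓
Step 4: E = ½ma²t² → LHS [L^2 M T^-2], RHS [L^2 M T^-2] ✓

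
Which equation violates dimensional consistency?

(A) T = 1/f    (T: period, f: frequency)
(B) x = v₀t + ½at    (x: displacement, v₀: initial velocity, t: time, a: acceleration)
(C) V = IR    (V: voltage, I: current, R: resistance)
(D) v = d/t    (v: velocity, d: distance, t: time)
(B) x = v₀t + ½at

The equation (B) x = v₀t + ½at is dimensionally incorrect.

LHS (x): [L]
RHS terms:
  - v₀t: [L] ✓
  - ½at: [L T^-1] ✗ (does not match LHS)

The dimensions do not match. The other three equations balance.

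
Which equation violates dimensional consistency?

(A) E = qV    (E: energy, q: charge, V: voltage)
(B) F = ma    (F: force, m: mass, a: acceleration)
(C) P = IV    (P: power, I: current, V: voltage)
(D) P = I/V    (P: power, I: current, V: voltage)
(D) P = I/V

The equation (D) P = I/V is dimensionally incorrect.

LHS (P): [L^2 M T^-3]
RHS (I/V): [I^2 L^-2 M^-1 T^3] ✗

The dimensions do not match. The other three equations balance.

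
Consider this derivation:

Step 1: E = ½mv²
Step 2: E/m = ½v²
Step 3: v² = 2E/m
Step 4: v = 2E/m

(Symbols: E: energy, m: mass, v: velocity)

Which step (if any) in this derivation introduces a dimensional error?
Step 4

Step 1: E = ½mv² → LHS [L^2 M T^-2], RHS [L^2 M T^-2] ✓
Step 2: E/m = ½v² → LHS [L^2 T^-2], RHS [L^2 T^-2] ✓
Step 3: v² = 2E/m → LHS [L^2 T^-2], RHS [L^2 T^-2] ✓
Step 4: v = 2E/m → LHS [L T^-1], RHS [L^2 T^-2] ✗

The first dimensional inconsistency appears in step 4: v = 2E/m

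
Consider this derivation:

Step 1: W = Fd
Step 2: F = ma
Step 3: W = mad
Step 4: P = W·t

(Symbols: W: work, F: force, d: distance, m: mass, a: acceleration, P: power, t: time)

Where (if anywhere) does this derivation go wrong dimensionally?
Step 4

Step 1: W = Fd → LHS [L^2 M T^-2], RHS [L^2 M T^-2] ✓
Step 2: F = ma → LHS [L M T^-2], RHS [L M T^-2] ✓
Step 3: W = mad → LHS [L^2 M T^-2], RHS [L^2 M T^-2] ✓
Step 4: P = W·t → LHS [L^2 M T^-3], RHS [L^2 M T^-1] ✗

The first dimensional inconsistency appears in step 4: P = W·t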